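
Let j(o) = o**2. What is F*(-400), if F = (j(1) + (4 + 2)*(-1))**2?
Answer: -10000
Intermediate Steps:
F = 25 (F = (1**2 + (4 + 2)*(-1))**2 = (1 + 6*(-1))**2 = (1 - 6)**2 = (-5)**2 = 25)
F*(-400) = 25*(-400) = -10000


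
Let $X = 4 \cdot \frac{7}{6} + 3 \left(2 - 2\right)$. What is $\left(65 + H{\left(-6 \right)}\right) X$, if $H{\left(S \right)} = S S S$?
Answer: $- \frac{2114}{3} \approx -704.67$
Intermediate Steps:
$H{\left(S \right)} = S^{3}$ ($H{\left(S \right)} = S^{2} S = S^{3}$)
$X = \frac{14}{3}$ ($X = 4 \cdot 7 \cdot \frac{1}{6} + 3 \cdot 0 = 4 \cdot \frac{7}{6} + 0 = \frac{14}{3} + 0 = \frac{14}{3} \approx 4.6667$)
$\left(65 + H{\left(-6 \right)}\right) X = \left(65 + \left(-6\right)^{3}\right) \frac{14}{3} = \left(65 - 216\right) \frac{14}{3} = \left(-151\right) \frac{14}{3} = - \frac{2114}{3}$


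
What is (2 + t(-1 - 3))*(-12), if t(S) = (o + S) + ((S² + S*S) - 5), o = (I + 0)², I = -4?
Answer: -492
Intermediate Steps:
o = 16 (o = (-4 + 0)² = (-4)² = 16)
t(S) = 11 + S + 2*S² (t(S) = (16 + S) + ((S² + S*S) - 5) = (16 + S) + ((S² + S²) - 5) = (16 + S) + (2*S² - 5) = (16 + S) + (-5 + 2*S²) = 11 + S + 2*S²)
(2 + t(-1 - 3))*(-12) = (2 + (11 + (-1 - 3) + 2*(-1 - 3)²))*(-12) = (2 + (11 - 4 + 2*(-4)²))*(-12) = (2 + (11 - 4 + 2*16))*(-12) = (2 + (11 - 4 + 32))*(-12) = (2 + 39)*(-12) = 41*(-12) = -492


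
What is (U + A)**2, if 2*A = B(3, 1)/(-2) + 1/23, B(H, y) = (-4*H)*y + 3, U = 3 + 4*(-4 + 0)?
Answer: 974169/8464 ≈ 115.10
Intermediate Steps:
U = -13 (U = 3 + 4*(-4) = 3 - 16 = -13)
B(H, y) = 3 - 4*H*y (B(H, y) = -4*H*y + 3 = 3 - 4*H*y)
A = 209/92 (A = ((3 - 4*3*1)/(-2) + 1/23)/2 = ((3 - 12)*(-1/2) + 1*(1/23))/2 = (-9*(-1/2) + 1/23)/2 = (9/2 + 1/23)/2 = (1/2)*(209/46) = 209/92 ≈ 2.2717)
(U + A)**2 = (-13 + 209/92)**2 = (-987/92)**2 = 974169/8464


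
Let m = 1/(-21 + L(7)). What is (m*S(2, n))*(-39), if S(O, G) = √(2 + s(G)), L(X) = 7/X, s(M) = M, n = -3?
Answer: 39*I/20 ≈ 1.95*I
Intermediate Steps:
S(O, G) = √(2 + G)
m = -1/20 (m = 1/(-21 + 7/7) = 1/(-21 + 7*(⅐)) = 1/(-21 + 1) = 1/(-20) = -1/20 ≈ -0.050000)
(m*S(2, n))*(-39) = -√(2 - 3)/20*(-39) = -I/20*(-39) = 39*I/20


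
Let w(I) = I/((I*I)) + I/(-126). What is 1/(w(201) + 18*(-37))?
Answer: -2814/1878599 ≈ -0.0014979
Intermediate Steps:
w(I) = 1/I - I/126 (w(I) = I/(I²) + I*(-1/126) = I/I² - I/126 = 1/I - I/126)
1/(w(201) + 18*(-37)) = 1/((1/201 - 1/126*201) + 18*(-37)) = 1/((1/201 - 67/42) - 666) = 1/(-4475/2814 - 666) = 1/(-1878599/2814) = -2814/1878599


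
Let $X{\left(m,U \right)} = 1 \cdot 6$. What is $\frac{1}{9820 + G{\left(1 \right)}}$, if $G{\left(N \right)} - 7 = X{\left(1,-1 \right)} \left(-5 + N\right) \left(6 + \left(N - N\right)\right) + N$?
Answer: $\frac{1}{9684} \approx 0.00010326$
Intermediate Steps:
$X{\left(m,U \right)} = 6$
$G{\left(N \right)} = -173 + 37 N$ ($G{\left(N \right)} = 7 + \left(6 \left(-5 + N\right) \left(6 + \left(N - N\right)\right) + N\right) = 7 + \left(6 \left(-5 + N\right) \left(6 + 0\right) + N\right) = 7 + \left(6 \left(-5 + N\right) 6 + N\right) = 7 + \left(6 \left(-30 + 6 N\right) + N\right) = 7 + \left(\left(-180 + 36 N\right) + N\right) = 7 + \left(-180 + 37 N\right) = -173 + 37 N$)
$\frac{1}{9820 + G{\left(1 \right)}} = \frac{1}{9820 + \left(-173 + 37 \cdot 1\right)} = \frac{1}{9820 + \left(-173 + 37\right)} = \frac{1}{9820 - 136} = \frac{1}{9684}$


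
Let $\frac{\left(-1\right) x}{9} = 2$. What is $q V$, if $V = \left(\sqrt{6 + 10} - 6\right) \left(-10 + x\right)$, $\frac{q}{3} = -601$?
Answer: $-100968$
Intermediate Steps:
$q = -1803$ ($q = 3 \left(-601\right) = -1803$)
$x = -18$ ($x = \left(-9\right) 2 = -18$)
$V = 56$ ($V = \left(\sqrt{6 + 10} - 6\right) \left(-10 - 18\right) = \left(\sqrt{16} - 6\right) \left(-28\right) = \left(4 - 6\right) \left(-28\right) = \left(-2\right) \left(-28\right) = 56$)
$q V = \left(-1803\right) 56 = -100968$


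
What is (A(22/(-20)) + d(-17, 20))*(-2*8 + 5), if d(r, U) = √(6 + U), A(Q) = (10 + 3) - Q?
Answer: -1551/10 - 11*√26 ≈ -211.19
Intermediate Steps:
A(Q) = 13 - Q
(A(22/(-20)) + d(-17, 20))*(-2*8 + 5) = ((13 - 22/(-20)) + √(6 + 20))*(-2*8 + 5) = ((13 - 22*(-1)/20) + √26)*(-16 + 5) = ((13 - 1*(-11/10)) + √26)*(-11) = ((13 + 11/10) + √26)*(-11) = (141/10 + √26)*(-11) = -1551/10 - 11*√26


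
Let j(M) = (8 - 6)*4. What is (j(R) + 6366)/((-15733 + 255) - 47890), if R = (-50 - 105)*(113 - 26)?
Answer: -3187/31684 ≈ -0.10059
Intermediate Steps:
R = -13485 (R = -155*87 = -13485)
j(M) = 8 (j(M) = 2*4 = 8)
(j(R) + 6366)/((-15733 + 255) - 47890) = (8 + 6366)/((-15733 + 255) - 47890) = 6374/(-15478 - 47890) = 6374/(-63368) = 6374*(-1/63368) = -3187/31684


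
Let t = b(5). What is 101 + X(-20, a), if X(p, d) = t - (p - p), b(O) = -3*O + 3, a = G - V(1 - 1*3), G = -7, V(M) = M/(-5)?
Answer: 89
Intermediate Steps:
V(M) = -M/5 (V(M) = M*(-⅕) = -M/5)
a = -37/5 (a = -7 - (-1)*(1 - 1*3)/5 = -7 - (-1)*(1 - 3)/5 = -7 - (-1)*(-2)/5 = -7 - 1*⅖ = -7 - ⅖ = -37/5 ≈ -7.4000)
b(O) = 3 - 3*O
t = -12 (t = 3 - 3*5 = 3 - 15 = -12)
X(p, d) = -12 (X(p, d) = -12 - (p - p) = -12 - 1*0 = -12 + 0 = -12)
101 + X(-20, a) = 101 - 12 = 89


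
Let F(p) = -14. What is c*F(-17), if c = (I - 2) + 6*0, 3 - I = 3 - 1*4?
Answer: -28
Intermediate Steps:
I = 4 (I = 3 - (3 - 1*4) = 3 - (3 - 4) = 3 - 1*(-1) = 3 + 1 = 4)
c = 2 (c = (4 - 2) + 6*0 = 2 + 0 = 2)
c*F(-17) = 2*(-14) = -28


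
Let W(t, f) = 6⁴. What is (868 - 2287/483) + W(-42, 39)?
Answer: 1042925/483 ≈ 2159.3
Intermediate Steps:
W(t, f) = 1296
(868 - 2287/483) + W(-42, 39) = (868 - 2287/483) + 1296 = 416957/483 + 1296 = 1042925/483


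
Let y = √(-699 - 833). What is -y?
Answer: -2*I*√383 ≈ -39.141*I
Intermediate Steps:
y = 2*I*√383 (y = √(-1532) = 2*I*√383 ≈ 39.141*I)
-y = -2*I*√383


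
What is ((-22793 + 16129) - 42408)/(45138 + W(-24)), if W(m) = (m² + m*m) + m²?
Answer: -24536/23433 ≈ -1.0471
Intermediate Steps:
W(m) = 3*m² (W(m) = (m² + m²) + m² = 2*m² + m² = 3*m²)
((-22793 + 16129) - 42408)/(45138 + W(-24)) = ((-22793 + 16129) - 42408)/(45138 + 3*(-24)²) = (-6664 - 42408)/(45138 + 3*576) = -49072/(45138 + 1728) = -49072/46866 = -49072*1/46866 = -24536/23433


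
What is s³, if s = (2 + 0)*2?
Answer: 64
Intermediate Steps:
s = 4 (s = 2*2 = 4)
s³ = 4³ = 64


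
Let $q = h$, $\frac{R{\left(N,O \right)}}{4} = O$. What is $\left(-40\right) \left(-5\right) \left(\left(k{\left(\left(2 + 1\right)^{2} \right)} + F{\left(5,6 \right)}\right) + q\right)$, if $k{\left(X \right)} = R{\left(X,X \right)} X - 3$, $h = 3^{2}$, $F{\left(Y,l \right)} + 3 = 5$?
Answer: $66400$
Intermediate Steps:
$R{\left(N,O \right)} = 4 O$
$F{\left(Y,l \right)} = 2$ ($F{\left(Y,l \right)} = -3 + 5 = 2$)
$h = 9$
$k{\left(X \right)} = -3 + 4 X^{2}$ ($k{\left(X \right)} = 4 X X - 3 = 4 X^{2} - 3 = -3 + 4 X^{2}$)
$q = 9$
$\left(-40\right) \left(-5\right) \left(\left(k{\left(\left(2 + 1\right)^{2} \right)} + F{\left(5,6 \right)}\right) + q\right) = \left(-40\right) \left(-5\right) \left(\left(\left(-3 + 4 \left(\left(2 + 1\right)^{2}\right)^{2}\right) + 2\right) + 9\right) = 200 \left(\left(\left(-3 + 4 \left(3^{2}\right)^{2}\right) + 2\right) + 9\right) = 200 \left(\left(\left(-3 + 4 \cdot 9^{2}\right) + 2\right) + 9\right) = 200 \left(\left(\left(-3 + 4 \cdot 81\right) + 2\right) + 9\right) = 200 \left(\left(\left(-3 + 324\right) + 2\right) + 9\right) = 200 \left(\left(321 + 2\right) + 9\right) = 200 \left(323 + 9\right) = 200 \cdot 332 = 66400$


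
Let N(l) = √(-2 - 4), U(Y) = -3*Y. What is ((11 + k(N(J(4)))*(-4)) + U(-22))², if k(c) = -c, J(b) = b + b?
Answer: 5833 + 616*I*√6 ≈ 5833.0 + 1508.9*I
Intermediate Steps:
J(b) = 2*b
N(l) = I*√6 (N(l) = √(-6) = I*√6)
((11 + k(N(J(4)))*(-4)) + U(-22))² = ((11 - I*√6*(-4)) - 3*(-22))² = ((11 - I*√6*(-4)) + 66)² = ((11 + 4*I*√6) + 66)² = (77 + 4*I*√6)²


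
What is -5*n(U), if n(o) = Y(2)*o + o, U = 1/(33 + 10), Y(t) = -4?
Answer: 15/43 ≈ 0.34884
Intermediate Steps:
U = 1/43 ≈ 0.023256
n(o) = -3*o (n(o) = -4*o + o = -3*o)
-5*n(U) = -(-15)/43 = -5*(-3/43) = 15/43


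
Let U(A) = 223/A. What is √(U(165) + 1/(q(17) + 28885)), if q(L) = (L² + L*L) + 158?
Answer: 4*√2017804587645/4887465 ≈ 1.1626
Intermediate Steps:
q(L) = 158 + 2*L² (q(L) = (L² + L²) + 158 = 2*L² + 158 = 158 + 2*L²)
√(U(165) + 1/(q(17) + 28885)) = √(223/165 + 1/((158 + 2*17²) + 28885)) = √(223*(1/165) + 1/((158 + 2*289) + 28885)) = √(223/165 + 1/((158 + 578) + 28885)) = √(223/165 + 1/(736 + 28885)) = √(223/165 + 1/29621) = √(6605648/4887465) = 4*√2017804587645/4887465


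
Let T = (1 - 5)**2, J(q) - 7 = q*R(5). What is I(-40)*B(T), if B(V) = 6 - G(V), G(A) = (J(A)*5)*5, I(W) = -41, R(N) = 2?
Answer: 39729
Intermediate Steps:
J(q) = 7 + 2*q (J(q) = 7 + q*2 = 7 + 2*q)
T = 16 (T = (-4)**2 = 16)
G(A) = 175 + 50*A (G(A) = ((7 + 2*A)*5)*5 = (35 + 10*A)*5 = 175 + 50*A)
B(V) = -169 - 50*V (B(V) = 6 - (175 + 50*V) = 6 + (-175 - 50*V) = -169 - 50*V)
I(-40)*B(T) = -41*(-169 - 50*16) = -41*(-169 - 800) = -41*(-969) = 39729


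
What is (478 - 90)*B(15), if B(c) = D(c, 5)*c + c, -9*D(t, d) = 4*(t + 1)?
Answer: -106700/3 ≈ -35567.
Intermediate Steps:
D(t, d) = -4/9 - 4*t/9 (D(t, d) = -4*(t + 1)/9 = -4*(1 + t)/9 = -(4 + 4*t)/9 = -4/9 - 4*t/9)
B(c) = c + c*(-4/9 - 4*c/9) (B(c) = (-4/9 - 4*c/9)*c + c = c*(-4/9 - 4*c/9) + c = c + c*(-4/9 - 4*c/9))
(478 - 90)*B(15) = (478 - 90)*((⅑)*15*(5 - 4*15)) = 388*((⅑)*15*(5 - 60)) = 388*((⅑)*15*(-55)) = 388*(-275/3) = -106700/3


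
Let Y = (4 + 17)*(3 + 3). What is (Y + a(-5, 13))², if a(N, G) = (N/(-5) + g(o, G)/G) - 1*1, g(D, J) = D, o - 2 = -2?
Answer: 15876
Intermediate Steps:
o = 0 (o = 2 - 2 = 0)
a(N, G) = -1 - N/5 (a(N, G) = (N/(-5) + 0/G) - 1*1 = (N*(-⅕) + 0) - 1 = (-N/5 + 0) - 1 = -N/5 - 1 = -1 - N/5)
Y = 126 (Y = 21*6 = 126)
(Y + a(-5, 13))² = (126 + (-1 - ⅕*(-5)))² = (126 + (-1 + 1))² = (126 + 0)² = 126² = 15876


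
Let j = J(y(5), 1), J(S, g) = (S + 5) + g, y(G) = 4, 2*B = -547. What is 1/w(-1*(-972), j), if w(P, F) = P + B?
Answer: 2/1397 ≈ 0.0014316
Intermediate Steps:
B = -547/2 (B = (½)*(-547) = -547/2 ≈ -273.50)
J(S, g) = 5 + S + g (J(S, g) = (5 + S) + g = 5 + S + g)
j = 10 (j = 5 + 4 + 1 = 10)
w(P, F) = -547/2 + P (w(P, F) = P - 547/2 = -547/2 + P)
1/w(-1*(-972), j) = 1/(-547/2 - 1*(-972)) = 1/(-547/2 + 972) = 1/(1397/2) = 2/1397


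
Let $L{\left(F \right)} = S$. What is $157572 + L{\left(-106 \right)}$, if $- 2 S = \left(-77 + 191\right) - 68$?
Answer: $157549$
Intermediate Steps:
$S = -23$ ($S = - \frac{\left(-77 + 191\right) - 68}{2} = - \frac{114 - 68}{2} = \left(- \frac{1}{2}\right) 46 = -23$)
$L{\left(F \right)} = -23$
$157572 + L{\left(-106 \right)} = 157572 - 23 = 157549$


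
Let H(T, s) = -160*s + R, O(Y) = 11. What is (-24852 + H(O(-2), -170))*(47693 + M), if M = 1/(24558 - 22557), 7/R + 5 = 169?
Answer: 18374755725913/164082 ≈ 1.1199e+8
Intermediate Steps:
R = 7/164 (R = 7/(-5 + 169) = 7/164 ≈ 0.042683)
H(T, s) = 7/164 - 160*s (H(T, s) = -160*s + 7/164 = 7/164 - 160*s)
M = 1/2001 ≈ 0.00049975
(-24852 + H(O(-2), -170))*(47693 + M) = (-24852 + (7/164 - 160*(-170)))*(47693 + 1/2001) = (-24852 + (7/164 + 27200))*(95433694/2001) = (-24852 + 4460807/164)*(95433694/2001) = (385079/164)*(95433694/2001) = 18374755725913/164082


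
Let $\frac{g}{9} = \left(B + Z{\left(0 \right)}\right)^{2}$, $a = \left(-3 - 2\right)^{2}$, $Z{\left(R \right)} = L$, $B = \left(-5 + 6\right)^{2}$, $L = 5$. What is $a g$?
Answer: $8100$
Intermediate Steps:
$B = 1$ ($B = 1^{2} = 1$)
$Z{\left(R \right)} = 5$
$a = 25$ ($a = \left(-5\right)^{2} = 25$)
$g = 324$ ($g = 9 \left(1 + 5\right)^{2} = 9 \cdot 6^{2} = 9 \cdot 36 = 324$)
$a g = 25 \cdot 324 = 8100$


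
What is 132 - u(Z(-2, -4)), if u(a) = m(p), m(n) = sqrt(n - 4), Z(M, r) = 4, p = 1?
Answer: 132 - I*sqrt(3) ≈ 132.0 - 1.732*I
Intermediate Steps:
m(n) = sqrt(-4 + n)
u(a) = I*sqrt(3) (u(a) = sqrt(-4 + 1) = sqrt(-3) = I*sqrt(3))
132 - u(Z(-2, -4)) = 132 - I*sqrt(3)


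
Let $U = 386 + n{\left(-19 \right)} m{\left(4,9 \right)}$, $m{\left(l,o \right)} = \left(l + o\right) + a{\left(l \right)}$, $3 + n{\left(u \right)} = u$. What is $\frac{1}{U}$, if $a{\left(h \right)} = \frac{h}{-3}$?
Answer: $\frac{3}{388} \approx 0.007732$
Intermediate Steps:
$a{\left(h \right)} = - \frac{h}{3}$ ($a{\left(h \right)} = h \left(- \frac{1}{3}\right) = - \frac{h}{3}$)
$n{\left(u \right)} = -3 + u$
$m{\left(l,o \right)} = o + \frac{2 l}{3}$ ($m{\left(l,o \right)} = \left(l + o\right) - \frac{l}{3} = o + \frac{2 l}{3}$)
$U = \frac{388}{3}$ ($U = 386 + \left(-3 - 19\right) \left(9 + \frac{2}{3} \cdot 4\right) = 386 - 22 \left(9 + \frac{8}{3}\right) = 386 - \frac{770}{3} = \frac{388}{3} \approx 129.33$)
$\frac{1}{U} = \frac{1}{\frac{388}{3}} = \frac{3}{388}$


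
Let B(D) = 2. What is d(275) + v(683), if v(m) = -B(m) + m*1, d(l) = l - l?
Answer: 681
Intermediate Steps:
d(l) = 0
v(m) = -2 + m (v(m) = -1*2 + m*1 = -2 + m)
d(275) + v(683) = 0 + (-2 + 683) = 0 + 681 = 681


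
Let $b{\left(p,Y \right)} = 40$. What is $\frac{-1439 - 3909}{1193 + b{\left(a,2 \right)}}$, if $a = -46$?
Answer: $- \frac{5348}{1233} \approx -4.3374$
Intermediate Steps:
$\frac{-1439 - 3909}{1193 + b{\left(a,2 \right)}} = \frac{-1439 - 3909}{1193 + 40} = - \frac{5348}{1233}$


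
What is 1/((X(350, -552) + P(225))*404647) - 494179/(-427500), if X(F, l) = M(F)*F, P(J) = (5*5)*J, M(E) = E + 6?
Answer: 1041633571493017/901087160332500 ≈ 1.1560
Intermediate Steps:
M(E) = 6 + E
P(J) = 25*J
X(F, l) = F*(6 + F) (X(F, l) = (6 + F)*F = F*(6 + F))
1/((X(350, -552) + P(225))*404647) - 494179/(-427500) = 1/((350*(6 + 350) + 25*225)*404647) - 494179/(-427500) = (1/404647)/(350*356 + 5625) - 494179*(-1/427500) = (1/404647)/(124600 + 5625) + 494179/427500 = (1/404647)/130225 + 494179/427500 = (1/130225)*(1/404647) + 494179/427500 = 1/52695155575 + 494179/427500 = 1041633571493017/901087160332500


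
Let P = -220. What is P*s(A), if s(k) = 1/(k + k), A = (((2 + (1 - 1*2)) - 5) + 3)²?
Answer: -110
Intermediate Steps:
A = 1 (A = (((2 + (1 - 2)) - 5) + 3)² = (((2 - 1) - 5) + 3)² = ((1 - 5) + 3)² = (-4 + 3)² = (-1)² = 1)
s(k) = 1/(2*k)
P*s(A) = -110/1 = -110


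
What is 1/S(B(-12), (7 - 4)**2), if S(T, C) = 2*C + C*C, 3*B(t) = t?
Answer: 1/99 ≈ 0.010101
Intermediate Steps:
B(t) = t/3
S(T, C) = C**2 + 2*C (S(T, C) = 2*C + C**2 = C**2 + 2*C)
1/S(B(-12), (7 - 4)**2) = 1/((7 - 4)**2*(2 + (7 - 4)**2)) = 1/(3**2*(2 + 3**2)) = 1/(9*(2 + 9)) = 1/(9*11) = 1/99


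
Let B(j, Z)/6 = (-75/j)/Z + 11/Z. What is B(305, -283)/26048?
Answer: -123/14052082 ≈ -8.7532e-6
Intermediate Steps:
B(j, Z) = 66/Z - 450/(Z*j) (B(j, Z) = 6*((-75/j)/Z + 11/Z) = 6*(-75/(Z*j) + 11/Z) = 6*(11/Z - 75/(Z*j)) = 66/Z - 450/(Z*j))
B(305, -283)/26048 = (6*(-75 + 11*305)/(-283*305))/26048 = (6*(-1/283)*(1/305)*(-75 + 3355))*(1/26048) = (6*(-1/283)*(1/305)*3280)*(1/26048) = -3936/17263*1/26048 = -123/14052082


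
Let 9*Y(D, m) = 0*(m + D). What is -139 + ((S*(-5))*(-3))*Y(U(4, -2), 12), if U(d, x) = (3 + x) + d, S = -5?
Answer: -139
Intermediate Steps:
U(d, x) = 3 + d + x
Y(D, m) = 0 (Y(D, m) = (0*(m + D))/9 = (0*(D + m))/9 = (⅑)*0 = 0)
-139 + ((S*(-5))*(-3))*Y(U(4, -2), 12) = -139 + (-5*(-5)*(-3))*0 = -139 + (25*(-3))*0 = -139 - 75*0 = -139 + 0 = -139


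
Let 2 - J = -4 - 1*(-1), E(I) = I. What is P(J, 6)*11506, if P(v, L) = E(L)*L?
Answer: 414216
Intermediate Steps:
J = 5 (J = 2 - (-4 - 1*(-1)) = 2 - (-4 + 1) = 2 - 1*(-3) = 2 + 3 = 5)
P(v, L) = L**2 (P(v, L) = L*L = L**2)
P(J, 6)*11506 = 6**2*11506 = 36*11506 = 414216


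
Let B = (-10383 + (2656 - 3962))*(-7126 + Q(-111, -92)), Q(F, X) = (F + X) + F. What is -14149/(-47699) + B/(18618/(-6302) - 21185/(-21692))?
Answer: -283535579680253974223/6447802619207 ≈ -4.3974e+7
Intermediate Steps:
Q(F, X) = X + 2*F
B = 86966160 (B = (-10383 + (2656 - 3962))*(-7126 + (-92 + 2*(-111))) = (-10383 - 1306)*(-7126 + (-92 - 222)) = -11689*(-7126 - 314) = -11689*(-7440) = 86966160)
-14149/(-47699) + B/(18618/(-6302) - 21185/(-21692)) = -14149/(-47699) + 86966160/(18618/(-6302) - 21185/(-21692)) = -14149*(-1/47699) + 86966160/(18618*(-1/6302) - 21185*(-1/21692)) = 14149/47699 + 86966160/(-9309/3151 + 21185/21692) = 14149/47699 + 86966160/(-135176893/68351492) = 14149/47699 + 86966160*(-68351492/135176893) = 14149/47699 - 5944266789510720/135176893 = -283535579680253974223/6447802619207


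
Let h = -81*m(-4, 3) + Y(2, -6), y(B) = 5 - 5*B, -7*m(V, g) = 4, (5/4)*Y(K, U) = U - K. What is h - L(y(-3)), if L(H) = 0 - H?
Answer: 2096/35 ≈ 59.886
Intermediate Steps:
Y(K, U) = -4*K/5 + 4*U/5 (Y(K, U) = 4*(U - K)/5 = -4*K/5 + 4*U/5)
m(V, g) = -4/7 (m(V, g) = -⅐*4 = -4/7)
L(H) = -H
h = 1396/35 (h = -81*(-4/7) + (-⅘*2 + (⅘)*(-6)) = 324/7 + (-8/5 - 24/5) = 324/7 - 32/5 = 1396/35 ≈ 39.886)
h - L(y(-3)) = 1396/35 - (-1)*(5 - 5*(-3)) = 1396/35 - (-1)*(5 + 15) = 1396/35 - (-1)*20 = 1396/35 - 1*(-20) = 1396/35 + 20 = 2096/35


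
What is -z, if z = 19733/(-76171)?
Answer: 19733/76171 ≈ 0.25906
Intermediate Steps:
z = -19733/76171 (z = 19733*(-1/76171) = -19733/76171 ≈ -0.25906)
-z = -1*(-19733/76171) = 19733/76171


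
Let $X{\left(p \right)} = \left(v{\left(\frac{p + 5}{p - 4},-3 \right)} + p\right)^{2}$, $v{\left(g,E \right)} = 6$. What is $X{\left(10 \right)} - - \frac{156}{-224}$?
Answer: $\frac{14297}{56} \approx 255.3$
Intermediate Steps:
$X{\left(p \right)} = \left(6 + p\right)^{2}$
$X{\left(10 \right)} - - \frac{156}{-224} = \left(6 + 10\right)^{2} - - \frac{156}{-224} = 16^{2} - \left(-156\right) \left(- \frac{1}{224}\right) = 256 - \frac{39}{56} = \frac{14297}{56}$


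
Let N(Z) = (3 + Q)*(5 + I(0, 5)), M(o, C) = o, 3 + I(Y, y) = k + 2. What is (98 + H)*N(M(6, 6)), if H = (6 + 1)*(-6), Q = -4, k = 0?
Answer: -224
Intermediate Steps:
I(Y, y) = -1 (I(Y, y) = -3 + (0 + 2) = -3 + 2 = -1)
H = -42 (H = 7*(-6) = -42)
N(Z) = -4 (N(Z) = (3 - 4)*(5 - 1) = -1*4 = -4)
(98 + H)*N(M(6, 6)) = (98 - 42)*(-4) = 56*(-4) = -224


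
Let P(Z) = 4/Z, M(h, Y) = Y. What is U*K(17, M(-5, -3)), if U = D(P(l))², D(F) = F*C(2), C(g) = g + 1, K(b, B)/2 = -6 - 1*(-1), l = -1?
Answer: -1440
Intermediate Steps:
K(b, B) = -10 (K(b, B) = 2*(-6 - 1*(-1)) = 2*(-6 + 1) = 2*(-5) = -10)
C(g) = 1 + g
D(F) = 3*F (D(F) = F*(1 + 2) = F*3 = 3*F)
U = 144 (U = (3*(4/(-1)))² = (3*(4*(-1)))² = (3*(-4))² = (-12)² = 144)
U*K(17, M(-5, -3)) = 144*(-10) = -1440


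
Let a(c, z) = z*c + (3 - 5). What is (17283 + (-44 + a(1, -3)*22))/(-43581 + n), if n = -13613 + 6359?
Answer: -17129/50835 ≈ -0.33695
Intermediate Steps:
a(c, z) = -2 + c*z (a(c, z) = c*z - 2 = -2 + c*z)
n = -7254
(17283 + (-44 + a(1, -3)*22))/(-43581 + n) = (17283 + (-44 + (-2 + 1*(-3))*22))/(-43581 - 7254) = (17283 + (-44 + (-2 - 3)*22))/(-50835) = (17283 + (-44 - 5*22))*(-1/50835) = (17283 + (-44 - 110))*(-1/50835) = (17283 - 154)*(-1/50835) = 17129*(-1/50835) = -17129/50835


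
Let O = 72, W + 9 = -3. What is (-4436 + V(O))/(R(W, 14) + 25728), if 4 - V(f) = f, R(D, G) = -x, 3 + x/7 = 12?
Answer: -4504/25665 ≈ -0.17549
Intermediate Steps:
W = -12 (W = -9 - 3 = -12)
x = 63 (x = -21 + 7*12 = -21 + 84 = 63)
R(D, G) = -63 (R(D, G) = -1*63 = -63)
V(f) = 4 - f
(-4436 + V(O))/(R(W, 14) + 25728) = (-4436 + (4 - 1*72))/(-63 + 25728) = (-4436 + (4 - 72))/25665 = (-4436 - 68)*(1/25665) = -4504*1/25665 = -4504/25665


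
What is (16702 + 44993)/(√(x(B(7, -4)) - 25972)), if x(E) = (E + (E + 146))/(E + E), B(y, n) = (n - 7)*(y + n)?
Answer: -61695*I*√7071207/428558 ≈ -382.81*I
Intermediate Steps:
B(y, n) = (-7 + n)*(n + y)
x(E) = (146 + 2*E)/(2*E) (x(E) = (E + (146 + E))/((2*E)) = (146 + 2*E)*(1/(2*E)) = (146 + 2*E)/(2*E))
(16702 + 44993)/(√(x(B(7, -4)) - 25972)) = (16702 + 44993)/(√((73 + ((-4)² - 7*(-4) - 7*7 - 4*7))/((-4)² - 7*(-4) - 7*7 - 4*7) - 25972)) = 61695/(√((73 + (16 + 28 - 49 - 28))/(16 + 28 - 49 - 28) - 25972)) = 61695/(√((73 - 33)/(-33) - 25972)) = 61695/(√(-1/33*40 - 25972)) = 61695/(√(-40/33 - 25972)) = 61695/(√(-857116/33)) = 61695/((2*I*√7071207/33)) = 61695*(-I*√7071207/428558) = -61695*I*√7071207/428558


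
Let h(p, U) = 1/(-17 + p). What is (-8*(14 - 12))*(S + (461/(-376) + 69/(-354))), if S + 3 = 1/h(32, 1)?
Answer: -469370/2773 ≈ -169.26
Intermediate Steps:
S = 12 (S = -3 + 1/(1/(-17 + 32)) = -3 + 1/(1/15) = -3 + 15 = 12)
(-8*(14 - 12))*(S + (461/(-376) + 69/(-354))) = (-8*(14 - 12))*(12 + (461/(-376) + 69/(-354))) = (-8*2)*(12 + (461*(-1/376) + 69*(-1/354))) = -16*(12 + (-461/376 - 23/118)) = -16*(12 - 31523/22184) = -16*234685/22184 = -469370/2773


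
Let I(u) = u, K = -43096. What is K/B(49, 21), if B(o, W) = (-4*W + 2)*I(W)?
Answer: 21548/861 ≈ 25.027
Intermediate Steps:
B(o, W) = W*(2 - 4*W) (B(o, W) = (-4*W + 2)*W = (2 - 4*W)*W = W*(2 - 4*W))
K/B(49, 21) = -43096*1/(42*(1 - 2*21)) = -43096*1/(42*(1 - 42)) = -43096/(2*21*(-41)) = -43096/(-1722) = -43096*(-1/1722) = 21548/861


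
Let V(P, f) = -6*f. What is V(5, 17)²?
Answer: 10404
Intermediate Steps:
V(5, 17)² = (-6*17)² = (-102)² = 10404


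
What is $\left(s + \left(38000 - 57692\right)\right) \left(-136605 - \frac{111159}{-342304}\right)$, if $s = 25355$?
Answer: $- \frac{264803730447543}{342304} \approx -7.7359 \cdot 10^{8}$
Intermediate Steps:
$\left(s + \left(38000 - 57692\right)\right) \left(-136605 - \frac{111159}{-342304}\right) = \left(25355 + \left(38000 - 57692\right)\right) \left(-136605 - \frac{111159}{-342304}\right) = \left(25355 - 19692\right) \left(-136605 - - \frac{111159}{342304}\right) = 5663 \left(-136605 + \frac{111159}{342304}\right) = 5663 \left(- \frac{46760326761}{342304}\right) = - \frac{264803730447543}{342304}$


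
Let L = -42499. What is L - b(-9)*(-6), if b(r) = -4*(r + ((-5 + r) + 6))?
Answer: -42091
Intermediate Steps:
b(r) = -4 - 8*r (b(r) = -4*(r + (1 + r)) = -4*(1 + 2*r) = -4 - 8*r)
L - b(-9)*(-6) = -42499 - (-4 - 8*(-9))*(-6) = -42499 - (-4 + 72)*(-6) = -42499 - 68*(-6) = -42499 - 1*(-408) = -42499 + 408 = -42091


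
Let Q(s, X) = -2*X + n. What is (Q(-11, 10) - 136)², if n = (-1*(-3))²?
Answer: 21609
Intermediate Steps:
n = 9 (n = 3² = 9)
Q(s, X) = 9 - 2*X (Q(s, X) = -2*X + 9 = 9 - 2*X)
(Q(-11, 10) - 136)² = ((9 - 2*10) - 136)² = ((9 - 20) - 136)² = (-11 - 136)² = (-147)² = 21609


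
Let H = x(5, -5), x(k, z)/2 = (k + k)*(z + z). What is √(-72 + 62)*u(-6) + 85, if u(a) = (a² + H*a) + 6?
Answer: 85 + 1242*I*√10 ≈ 85.0 + 3927.6*I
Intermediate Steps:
x(k, z) = 8*k*z (x(k, z) = 2*((k + k)*(z + z)) = 2*((2*k)*(2*z)) = 2*(4*k*z) = 8*k*z)
H = -200 (H = 8*5*(-5) = -200)
u(a) = 6 + a² - 200*a (u(a) = (a² - 200*a) + 6 = 6 + a² - 200*a)
√(-72 + 62)*u(-6) + 85 = √(-72 + 62)*(6 + (-6)² - 200*(-6)) + 85 = √(-10)*(6 + 36 + 1200) + 85 = (I*√10)*1242 + 85 = 1242*I*√10 + 85 = 85 + 1242*I*√10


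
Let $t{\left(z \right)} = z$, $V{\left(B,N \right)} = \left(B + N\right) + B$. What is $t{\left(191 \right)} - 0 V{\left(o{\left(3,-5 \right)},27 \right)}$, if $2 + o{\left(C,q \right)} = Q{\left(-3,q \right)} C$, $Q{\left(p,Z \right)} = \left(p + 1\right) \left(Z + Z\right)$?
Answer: $191$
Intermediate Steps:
$Q{\left(p,Z \right)} = 2 Z \left(1 + p\right)$ ($Q{\left(p,Z \right)} = \left(1 + p\right) 2 Z = 2 Z \left(1 + p\right)$)
$o{\left(C,q \right)} = -2 - 4 C q$ ($o{\left(C,q \right)} = -2 + 2 q \left(1 - 3\right) C = -2 + 2 q \left(-2\right) C = -2 + - 4 q C = -2 - 4 C q$)
$V{\left(B,N \right)} = N + 2 B$
$t{\left(191 \right)} - 0 V{\left(o{\left(3,-5 \right)},27 \right)} = 191 - 0 \left(27 + 2 \left(-2 - 12 \left(-5\right)\right)\right) = 191 - 0 \left(27 + 2 \left(-2 + 60\right)\right) = 191 - 0 \left(27 + 2 \cdot 58\right) = 191 - 0 \left(27 + 116\right) = 191 - 0 \cdot 143 = 191 - 0 = 191 + 0 = 191$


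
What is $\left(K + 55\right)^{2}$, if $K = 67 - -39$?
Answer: $25921$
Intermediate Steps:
$K = 106$ ($K = 67 + 39 = 106$)
$\left(K + 55\right)^{2} = \left(106 + 55\right)^{2} = 161^{2} = 25921$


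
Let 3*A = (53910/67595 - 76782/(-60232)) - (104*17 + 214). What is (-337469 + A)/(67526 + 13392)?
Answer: -412995671898715/98834427573816 ≈ -4.1787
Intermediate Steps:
A = -806104201687/1221414612 (A = ((53910/67595 - 76782/(-60232)) - (104*17 + 214))/3 = ((53910*(1/67595) - 76782*(-1/60232)) - (1768 + 214))/3 = ((10782/13519 + 38391/30116) - 1*1982)/3 = (843718641/407138204 - 1982)/3 = (1/3)*(-806104201687/407138204) = -806104201687/1221414612 ≈ -659.98)
(-337469 + A)/(67526 + 13392) = (-337469 - 806104201687/1221414612)/(67526 + 13392) = -412995671898715/1221414612/80918 = -412995671898715/1221414612*1/80918 = -412995671898715/98834427573816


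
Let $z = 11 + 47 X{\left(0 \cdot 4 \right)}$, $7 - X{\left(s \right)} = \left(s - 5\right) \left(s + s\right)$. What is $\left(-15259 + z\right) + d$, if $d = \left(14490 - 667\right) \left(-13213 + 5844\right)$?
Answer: $-101876606$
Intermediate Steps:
$X{\left(s \right)} = 7 - 2 s \left(-5 + s\right)$ ($X{\left(s \right)} = 7 - \left(s - 5\right) \left(s + s\right) = 7 - \left(-5 + s\right) 2 s = 7 - 2 s \left(-5 + s\right)$)
$d = -101861687$ ($d = 13823 \left(-7369\right) = -101861687$)
$z = 340$ ($z = 11 + 47 \left(7 - 2 \left(0 \cdot 4\right)^{2} + 10 \cdot 0 \cdot 4\right) = 11 + 47 \left(7 - 2 \cdot 0^{2} + 10 \cdot 0\right) = 11 + 47 \left(7 - 0 + 0\right) = 11 + 47 \left(7 + 0 + 0\right) = 11 + 47 \cdot 7 = 11 + 329 = 340$)
$\left(-15259 + z\right) + d = \left(-15259 + 340\right) - 101861687 = -14919 - 101861687 = -101876606$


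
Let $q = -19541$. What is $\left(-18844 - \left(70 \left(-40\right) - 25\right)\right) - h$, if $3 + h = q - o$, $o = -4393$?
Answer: $-868$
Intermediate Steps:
$h = -15151$ ($h = -3 - 15148 = -15151$)
$\left(-18844 - \left(70 \left(-40\right) - 25\right)\right) - h = \left(-18844 - \left(70 \left(-40\right) - 25\right)\right) - -15151 = \left(-18844 - \left(-2800 - 25\right)\right) + 15151 = \left(-18844 - -2825\right) + 15151 = \left(-18844 + 2825\right) + 15151 = -16019 + 15151 = -868$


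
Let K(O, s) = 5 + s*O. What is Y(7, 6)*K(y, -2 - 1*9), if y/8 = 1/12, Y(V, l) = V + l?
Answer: -91/3 ≈ -30.333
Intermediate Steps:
y = 2/3 (y = 8/12 = 8*(1/12) = 2/3 ≈ 0.66667)
K(O, s) = 5 + O*s
Y(7, 6)*K(y, -2 - 1*9) = (7 + 6)*(5 + 2*(-2 - 1*9)/3) = 13*(5 + 2*(-2 - 9)/3) = 13*(5 + (2/3)*(-11)) = 13*(5 - 22/3) = 13*(-7/3) = -91/3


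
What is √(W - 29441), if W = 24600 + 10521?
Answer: 4*√355 ≈ 75.366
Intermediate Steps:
W = 35121
√(W - 29441) = √(35121 - 29441) = √5680 = 4*√355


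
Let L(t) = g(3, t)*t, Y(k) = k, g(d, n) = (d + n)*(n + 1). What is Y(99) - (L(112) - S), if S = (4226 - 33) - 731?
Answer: -1451879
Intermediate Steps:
g(d, n) = (1 + n)*(d + n) (g(d, n) = (d + n)*(1 + n) = (1 + n)*(d + n))
S = 3462 (S = 4193 - 731 = 3462)
L(t) = t*(3 + t**2 + 4*t) (L(t) = (3 + t + t**2 + 3*t)*t = (3 + t**2 + 4*t)*t = t*(3 + t**2 + 4*t))
Y(99) - (L(112) - S) = 99 - (112*(3 + 112**2 + 4*112) - 1*3462) = 99 - (112*(3 + 12544 + 448) - 3462) = 99 - (112*12995 - 3462) = 99 - (1455440 - 3462) = 99 - 1*1451978 = 99 - 1451978 = -1451879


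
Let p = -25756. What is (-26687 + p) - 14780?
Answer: -67223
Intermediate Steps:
(-26687 + p) - 14780 = (-26687 - 25756) - 14780 = -52443 - 14780 = -67223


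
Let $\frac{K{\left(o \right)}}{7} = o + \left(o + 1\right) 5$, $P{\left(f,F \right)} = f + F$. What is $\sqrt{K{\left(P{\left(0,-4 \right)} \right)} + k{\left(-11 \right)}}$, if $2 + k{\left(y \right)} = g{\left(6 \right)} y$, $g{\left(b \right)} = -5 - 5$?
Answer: $5 i \approx 5.0 i$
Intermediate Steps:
$g{\left(b \right)} = -10$ ($g{\left(b \right)} = -5 - 5 = -10$)
$P{\left(f,F \right)} = F + f$
$k{\left(y \right)} = -2 - 10 y$
$K{\left(o \right)} = 35 + 42 o$ ($K{\left(o \right)} = 7 \left(o + \left(o + 1\right) 5\right) = 7 \left(o + \left(1 + o\right) 5\right) = 7 \left(o + \left(5 + 5 o\right)\right) = 7 \left(5 + 6 o\right) = 35 + 42 o$)
$\sqrt{K{\left(P{\left(0,-4 \right)} \right)} + k{\left(-11 \right)}} = \sqrt{\left(35 + 42 \left(-4 + 0\right)\right) - -108} = \sqrt{\left(35 + 42 \left(-4\right)\right) + \left(-2 + 110\right)} = \sqrt{\left(35 - 168\right) + 108} = \sqrt{-133 + 108} = \sqrt{-25} = 5 i$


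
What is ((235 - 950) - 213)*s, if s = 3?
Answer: -2784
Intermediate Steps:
((235 - 950) - 213)*s = ((235 - 950) - 213)*3 = (-715 - 213)*3 = -928*3 = -2784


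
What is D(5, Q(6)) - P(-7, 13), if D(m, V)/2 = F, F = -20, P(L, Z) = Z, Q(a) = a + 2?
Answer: -53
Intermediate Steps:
Q(a) = 2 + a
D(m, V) = -40 (D(m, V) = 2*(-20) = -40)
D(5, Q(6)) - P(-7, 13) = -40 - 1*13 = -40 - 13 = -53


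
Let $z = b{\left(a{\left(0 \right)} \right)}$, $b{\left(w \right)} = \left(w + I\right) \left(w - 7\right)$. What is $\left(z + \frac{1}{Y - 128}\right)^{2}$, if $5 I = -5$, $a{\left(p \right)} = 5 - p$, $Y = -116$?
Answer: $\frac{3814209}{59536} \approx 64.066$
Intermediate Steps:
$I = -1$ ($I = \frac{1}{5} \left(-5\right) = -1$)
$b{\left(w \right)} = \left(-1 + w\right) \left(-7 + w\right)$ ($b{\left(w \right)} = \left(w - 1\right) \left(w - 7\right) = \left(-1 + w\right) \left(-7 + w\right)$)
$z = -8$ ($z = 7 + \left(5 - 0\right)^{2} - 8 \left(5 - 0\right) = 7 + \left(5 + 0\right)^{2} - 8 \left(5 + 0\right) = 7 + 5^{2} - 40 = 7 + 25 - 40 = -8$)
$\left(z + \frac{1}{Y - 128}\right)^{2} = \left(-8 + \frac{1}{-116 - 128}\right)^{2} = \left(-8 + \frac{1}{-244}\right)^{2} = \left(-8 - \frac{1}{244}\right)^{2} = \left(- \frac{1953}{244}\right)^{2} = \frac{3814209}{59536}$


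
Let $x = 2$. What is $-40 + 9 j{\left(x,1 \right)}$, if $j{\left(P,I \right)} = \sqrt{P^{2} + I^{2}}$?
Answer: $-40 + 9 \sqrt{5} \approx -19.875$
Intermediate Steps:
$j{\left(P,I \right)} = \sqrt{I^{2} + P^{2}}$
$-40 + 9 j{\left(x,1 \right)} = -40 + 9 \sqrt{1^{2} + 2^{2}} = -40 + 9 \sqrt{1 + 4} = -40 + 9 \sqrt{5}$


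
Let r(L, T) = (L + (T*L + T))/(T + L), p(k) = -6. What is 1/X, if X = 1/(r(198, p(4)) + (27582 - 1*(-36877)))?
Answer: 1031261/16 ≈ 64454.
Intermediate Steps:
r(L, T) = (L + T + L*T)/(L + T) (r(L, T) = (L + (L*T + T))/(L + T) = (L + (T + L*T))/(L + T) = (L + T + L*T)/(L + T))
X = 16/1031261 (X = 1/((198 - 6 + 198*(-6))/(198 - 6) + (27582 - 1*(-36877))) = 1/((198 - 6 - 1188)/192 + (27582 + 36877)) = 1/((1/192)*(-996) + 64459) = 1/(-83/16 + 64459) = 1/(1031261/16) = 16/1031261 ≈ 1.5515e-5)
1/X = 1/(16/1031261) = 1031261/16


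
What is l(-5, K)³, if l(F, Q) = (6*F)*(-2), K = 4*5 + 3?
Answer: 216000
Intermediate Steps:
K = 23 (K = 20 + 3 = 23)
l(F, Q) = -12*F
l(-5, K)³ = (-12*(-5))³ = 60³ = 216000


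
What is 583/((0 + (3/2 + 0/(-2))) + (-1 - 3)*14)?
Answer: -1166/109 ≈ -10.697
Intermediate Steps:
583/((0 + (3/2 + 0/(-2))) + (-1 - 3)*14) = 583/((0 + (3*(½) + 0*(-½))) - 4*14) = 583/((0 + (3/2 + 0)) - 56) = 583/((0 + 3/2) - 56) = 583/(3/2 - 56) = 583/(-109/2) = 583*(-2/109) = -1166/109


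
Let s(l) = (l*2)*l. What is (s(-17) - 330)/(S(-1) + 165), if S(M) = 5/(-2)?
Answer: 496/325 ≈ 1.5262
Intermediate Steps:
s(l) = 2*l² (s(l) = (2*l)*l = 2*l²)
S(M) = -5/2 (S(M) = 5*(-½) = -5/2)
(s(-17) - 330)/(S(-1) + 165) = (2*(-17)² - 330)/(-5/2 + 165) = (2*289 - 330)/(325/2) = (578 - 330)*(2/325) = 248*(2/325) = 496/325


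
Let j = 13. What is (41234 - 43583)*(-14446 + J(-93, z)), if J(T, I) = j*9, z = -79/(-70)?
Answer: 33658821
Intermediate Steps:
z = 79/70 (z = -79*(-1/70) = 79/70 ≈ 1.1286)
J(T, I) = 117 (J(T, I) = 13*9 = 117)
(41234 - 43583)*(-14446 + J(-93, z)) = (41234 - 43583)*(-14446 + 117) = -2349*(-14329) = 33658821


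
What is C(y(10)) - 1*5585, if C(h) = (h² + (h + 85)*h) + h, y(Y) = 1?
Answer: -5497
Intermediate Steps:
C(h) = h + h² + h*(85 + h) (C(h) = (h² + (85 + h)*h) + h = (h² + h*(85 + h)) + h = h + h² + h*(85 + h))
C(y(10)) - 1*5585 = 2*1*(43 + 1) - 1*5585 = 2*1*44 - 5585 = 88 - 5585 = -5497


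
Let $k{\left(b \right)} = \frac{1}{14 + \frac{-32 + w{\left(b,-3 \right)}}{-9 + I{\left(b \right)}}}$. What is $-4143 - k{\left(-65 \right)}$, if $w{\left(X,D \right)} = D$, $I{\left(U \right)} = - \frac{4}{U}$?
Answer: $- \frac{6160724}{1487} \approx -4143.1$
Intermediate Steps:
$k{\left(b \right)} = \frac{1}{14 - \frac{35}{-9 - \frac{4}{b}}}$ ($k{\left(b \right)} = \frac{1}{14 + \frac{-32 - 3}{-9 - \frac{4}{b}}} = \frac{1}{14 - \frac{35}{-9 - \frac{4}{b}}}$)
$-4143 - k{\left(-65 \right)} = -4143 - \frac{4 + 9 \left(-65\right)}{7 \left(8 + 23 \left(-65\right)\right)} = -4143 - \frac{4 - 585}{7 \left(8 - 1495\right)} = -4143 - \frac{1}{7} \frac{1}{-1487} \left(-581\right) = -4143 - \frac{1}{7} \left(- \frac{1}{1487}\right) \left(-581\right) = -4143 - \frac{83}{1487} = - \frac{6160724}{1487}$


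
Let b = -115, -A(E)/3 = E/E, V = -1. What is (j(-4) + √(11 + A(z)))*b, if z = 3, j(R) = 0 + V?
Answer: 115 - 230*√2 ≈ -210.27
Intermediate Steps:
j(R) = -1 (j(R) = 0 - 1 = -1)
A(E) = -3 (A(E) = -3*E/E = -3*1 = -3)
(j(-4) + √(11 + A(z)))*b = (-1 + √(11 - 3))*(-115) = (-1 + √8)*(-115) = (-1 + 2*√2)*(-115) = 115 - 230*√2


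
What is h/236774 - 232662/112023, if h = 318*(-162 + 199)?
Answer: -8961708295/4420688967 ≈ -2.0272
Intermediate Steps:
h = 11766 (h = 318*37 = 11766)
h/236774 - 232662/112023 = 11766/236774 - 232662/112023 = 11766*(1/236774) - 232662*1/112023 = 5883/118387 - 77554/37341 = -8961708295/4420688967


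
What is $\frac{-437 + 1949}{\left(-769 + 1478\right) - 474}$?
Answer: $\frac{1512}{235} \approx 6.434$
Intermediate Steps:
$\frac{-437 + 1949}{\left(-769 + 1478\right) - 474} = \frac{1512}{709 - 474} = \frac{1512}{235}$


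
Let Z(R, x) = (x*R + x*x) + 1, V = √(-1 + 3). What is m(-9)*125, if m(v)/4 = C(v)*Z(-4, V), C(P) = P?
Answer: -13500 + 18000*√2 ≈ 11956.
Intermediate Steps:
V = √2 ≈ 1.4142
Z(R, x) = 1 + x² + R*x (Z(R, x) = (R*x + x²) + 1 = (x² + R*x) + 1 = 1 + x² + R*x)
m(v) = 4*v*(3 - 4*√2) (m(v) = 4*(v*(1 + (√2)² - 4*√2)) = 4*(v*(1 + 2 - 4*√2)) = 4*(v*(3 - 4*√2)) = 4*v*(3 - 4*√2))
m(-9)*125 = (4*(-9)*(3 - 4*√2))*125 = (-108 + 144*√2)*125 = -13500 + 18000*√2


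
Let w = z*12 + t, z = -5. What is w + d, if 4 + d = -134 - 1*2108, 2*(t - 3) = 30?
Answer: -2288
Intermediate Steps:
t = 18 (t = 3 + (1/2)*30 = 3 + 15 = 18)
d = -2246 (d = -4 + (-134 - 1*2108) = -4 + (-134 - 2108) = -4 - 2242 = -2246)
w = -42 (w = -5*12 + 18 = -60 + 18 = -42)
w + d = -42 - 2246 = -2288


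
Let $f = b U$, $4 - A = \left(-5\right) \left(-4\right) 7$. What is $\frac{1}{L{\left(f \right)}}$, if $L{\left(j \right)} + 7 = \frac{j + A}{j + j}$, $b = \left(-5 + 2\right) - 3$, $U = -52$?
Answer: $- \frac{39}{262} \approx -0.14885$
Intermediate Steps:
$b = -6$ ($b = -3 - 3 = -6$)
$A = -136$ ($A = 4 - \left(-5\right) \left(-4\right) 7 = 4 - 20 \cdot 7 = 4 - 140 = -136$)
$f = 312$ ($f = \left(-6\right) \left(-52\right) = 312$)
$L{\left(j \right)} = -7 + \frac{-136 + j}{2 j}$ ($L{\left(j \right)} = -7 + \frac{j - 136}{j + j} = -7 + \frac{-136 + j}{2 j}$)
$\frac{1}{L{\left(f \right)}} = \frac{1}{- \frac{13}{2} - \frac{68}{312}} = \frac{1}{- \frac{13}{2} - \frac{17}{78}} = \frac{1}{- \frac{262}{39}} = - \frac{39}{262}$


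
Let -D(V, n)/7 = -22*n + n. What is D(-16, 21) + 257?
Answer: 3344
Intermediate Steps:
D(V, n) = 147*n (D(V, n) = -7*(-22*n + n) = -(-147)*n = 147*n)
D(-16, 21) + 257 = 147*21 + 257 = 3087 + 257 = 3344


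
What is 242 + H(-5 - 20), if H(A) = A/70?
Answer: 3383/14 ≈ 241.64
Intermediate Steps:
H(A) = A/70 (H(A) = A*(1/70) = A/70)
242 + H(-5 - 20) = 242 + (-5 - 20)/70 = 242 + (1/70)*(-25) = 242 - 5/14 = 3383/14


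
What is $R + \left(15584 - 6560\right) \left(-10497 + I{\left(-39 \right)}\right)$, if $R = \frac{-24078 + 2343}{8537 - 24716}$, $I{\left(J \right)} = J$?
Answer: $- \frac{512749520307}{5393} \approx -9.5077 \cdot 10^{7}$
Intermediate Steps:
$R = \frac{7245}{5393}$ ($R = - \frac{21735}{-16179} = \left(-21735\right) \left(- \frac{1}{16179}\right) = \frac{7245}{5393} \approx 1.3434$)
$R + \left(15584 - 6560\right) \left(-10497 + I{\left(-39 \right)}\right) = \frac{7245}{5393} + \left(15584 - 6560\right) \left(-10497 - 39\right) = \frac{7245}{5393} + 9024 \left(-10536\right) = \frac{7245}{5393} - 95076864 = - \frac{512749520307}{5393}$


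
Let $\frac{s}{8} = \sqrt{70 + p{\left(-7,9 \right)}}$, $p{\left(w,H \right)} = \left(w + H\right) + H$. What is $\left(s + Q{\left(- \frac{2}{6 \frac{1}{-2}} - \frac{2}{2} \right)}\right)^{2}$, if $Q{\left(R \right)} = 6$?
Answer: $6084$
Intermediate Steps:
$p{\left(w,H \right)} = w + 2 H$ ($p{\left(w,H \right)} = \left(H + w\right) + H = w + 2 H$)
$s = 72$ ($s = 8 \sqrt{70 + \left(-7 + 2 \cdot 9\right)} = 8 \sqrt{70 + \left(-7 + 18\right)} = 8 \sqrt{70 + 11} = 8 \sqrt{81} = 8 \cdot 9 = 72$)
$\left(s + Q{\left(- \frac{2}{6 \frac{1}{-2}} - \frac{2}{2} \right)}\right)^{2} = \left(72 + 6\right)^{2} = 78^{2} = 6084$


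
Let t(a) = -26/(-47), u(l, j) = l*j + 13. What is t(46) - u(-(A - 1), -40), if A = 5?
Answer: -8105/47 ≈ -172.45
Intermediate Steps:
u(l, j) = 13 + j*l (u(l, j) = j*l + 13 = 13 + j*l)
t(a) = 26/47 (t(a) = -26*(-1/47) = 26/47)
t(46) - u(-(A - 1), -40) = 26/47 - (13 - (-40)*(5 - 1)) = 26/47 - (13 - (-40)*4) = 26/47 - (13 - 40*(-4)) = 26/47 - (13 + 160) = 26/47 - 1*173 = 26/47 - 173 = -8105/47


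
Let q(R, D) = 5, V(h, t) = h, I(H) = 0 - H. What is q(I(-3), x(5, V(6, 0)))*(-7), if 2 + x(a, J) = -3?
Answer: -35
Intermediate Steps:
I(H) = -H
x(a, J) = -5 (x(a, J) = -2 - 3 = -5)
q(I(-3), x(5, V(6, 0)))*(-7) = 5*(-7) = -35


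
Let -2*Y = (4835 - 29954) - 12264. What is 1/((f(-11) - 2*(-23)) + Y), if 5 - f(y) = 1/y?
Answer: 22/412337 ≈ 5.3354e-5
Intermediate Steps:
f(y) = 5 - 1/y
Y = 37383/2 (Y = -((4835 - 29954) - 12264)/2 = -(-25119 - 12264)/2 = -½*(-37383) = 37383/2 ≈ 18692.)
1/((f(-11) - 2*(-23)) + Y) = 1/(((5 - 1/(-11)) - 2*(-23)) + 37383/2) = 1/(((5 - 1*(-1/11)) + 46) + 37383/2) = 1/(((5 + 1/11) + 46) + 37383/2) = 1/((56/11 + 46) + 37383/2) = 1/(562/11 + 37383/2) = 1/(412337/22) = 22/412337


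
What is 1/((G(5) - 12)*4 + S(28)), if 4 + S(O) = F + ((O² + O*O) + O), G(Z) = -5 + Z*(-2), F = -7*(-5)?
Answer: 1/1519 ≈ 0.00065833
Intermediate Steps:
F = 35
G(Z) = -5 - 2*Z
S(O) = 31 + O + 2*O² (S(O) = -4 + (35 + ((O² + O*O) + O)) = -4 + (35 + ((O² + O²) + O)) = -4 + (35 + (2*O² + O)) = -4 + (35 + (O + 2*O²)) = -4 + (35 + O + 2*O²) = 31 + O + 2*O²)
1/((G(5) - 12)*4 + S(28)) = 1/(((-5 - 2*5) - 12)*4 + (31 + 28 + 2*28²)) = 1/(((-5 - 10) - 12)*4 + (31 + 28 + 2*784)) = 1/((-15 - 12)*4 + (31 + 28 + 1568)) = 1/(-27*4 + 1627) = 1/(-108 + 1627) = 1/1519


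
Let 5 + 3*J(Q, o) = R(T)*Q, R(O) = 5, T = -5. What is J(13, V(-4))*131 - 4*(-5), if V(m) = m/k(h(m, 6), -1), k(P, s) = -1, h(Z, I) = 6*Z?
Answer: 2640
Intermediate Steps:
V(m) = -m (V(m) = m/(-1) = m*(-1) = -m)
J(Q, o) = -5/3 + 5*Q/3 (J(Q, o) = -5/3 + (5*Q)/3 = -5/3 + 5*Q/3)
J(13, V(-4))*131 - 4*(-5) = (-5/3 + (5/3)*13)*131 - 4*(-5) = (-5/3 + 65/3)*131 + 20 = 20*131 + 20 = 2620 + 20 = 2640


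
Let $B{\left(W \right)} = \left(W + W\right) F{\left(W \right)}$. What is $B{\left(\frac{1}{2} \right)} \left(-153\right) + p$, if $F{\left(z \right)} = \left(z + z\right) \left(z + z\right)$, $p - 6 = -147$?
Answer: $-294$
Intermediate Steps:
$p = -141$ ($p = 6 - 147 = -141$)
$F{\left(z \right)} = 4 z^{2}$ ($F{\left(z \right)} = 2 z 2 z = 4 z^{2}$)
$B{\left(W \right)} = 8 W^{3}$ ($B{\left(W \right)} = \left(W + W\right) 4 W^{2} = 2 W 4 W^{2} = 8 W^{3}$)
$B{\left(\frac{1}{2} \right)} \left(-153\right) + p = 8 \left(\frac{1}{2}\right)^{3} \left(-153\right) - 141 = \frac{8}{8} \left(-153\right) - 141 = 8 \cdot \frac{1}{8} \left(-153\right) - 141 = 1 \left(-153\right) - 141 = -153 - 141 = -294$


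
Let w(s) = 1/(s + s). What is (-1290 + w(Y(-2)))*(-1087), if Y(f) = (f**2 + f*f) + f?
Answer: 16825673/12 ≈ 1.4021e+6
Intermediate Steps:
Y(f) = f + 2*f**2 (Y(f) = (f**2 + f**2) + f = 2*f**2 + f = f + 2*f**2)
w(s) = 1/(2*s)
(-1290 + w(Y(-2)))*(-1087) = (-1290 + 1/(2*((-2*(1 + 2*(-2))))))*(-1087) = (-1290 + 1/(2*((-2*(1 - 4)))))*(-1087) = (-1290 + 1/(2*((-2*(-3)))))*(-1087) = (-1290 + (1/2)/6)*(-1087) = (-1290 + (1/2)*(1/6))*(-1087) = (-1290 + 1/12)*(-1087) = -15479/12*(-1087) = 16825673/12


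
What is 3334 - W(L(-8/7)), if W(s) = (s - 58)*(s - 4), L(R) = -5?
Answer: 2767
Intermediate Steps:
W(s) = (-58 + s)*(-4 + s)
3334 - W(L(-8/7)) = 3334 - (232 + (-5)² - 62*(-5)) = 3334 - (232 + 25 + 310) = 3334 - 1*567 = 3334 - 567 = 2767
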